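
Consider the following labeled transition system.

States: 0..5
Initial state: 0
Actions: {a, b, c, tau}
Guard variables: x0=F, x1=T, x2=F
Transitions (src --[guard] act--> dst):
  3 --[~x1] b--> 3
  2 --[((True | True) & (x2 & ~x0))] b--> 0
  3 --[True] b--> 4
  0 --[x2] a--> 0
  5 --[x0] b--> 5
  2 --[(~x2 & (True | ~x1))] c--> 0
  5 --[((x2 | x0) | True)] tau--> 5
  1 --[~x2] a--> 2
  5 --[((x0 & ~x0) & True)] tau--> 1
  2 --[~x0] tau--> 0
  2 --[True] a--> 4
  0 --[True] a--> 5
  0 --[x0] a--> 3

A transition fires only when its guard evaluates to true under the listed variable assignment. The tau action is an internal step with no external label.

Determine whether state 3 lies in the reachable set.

After dropping false guards: 7 live edges.
L0 = {0}
L1 = {5}  cumulative {0,5}
R = {0,5}

Answer: UNREACHABLE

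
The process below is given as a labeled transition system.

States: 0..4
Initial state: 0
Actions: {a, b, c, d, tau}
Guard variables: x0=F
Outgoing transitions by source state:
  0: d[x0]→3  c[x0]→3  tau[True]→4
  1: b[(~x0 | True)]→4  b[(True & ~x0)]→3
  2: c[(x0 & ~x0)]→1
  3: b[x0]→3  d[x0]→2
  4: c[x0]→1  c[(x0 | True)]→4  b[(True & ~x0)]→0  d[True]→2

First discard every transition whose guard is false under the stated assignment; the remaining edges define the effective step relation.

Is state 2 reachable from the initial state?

Guard filter leaves 6 enabled edge(s).
L0 = {0}
L1 = {4}  cumulative {0,4}
L2 = {2}  cumulative {0,2,4}
Reachable = {0,2,4}
Path to 2: tau·d

Answer: REACHABLE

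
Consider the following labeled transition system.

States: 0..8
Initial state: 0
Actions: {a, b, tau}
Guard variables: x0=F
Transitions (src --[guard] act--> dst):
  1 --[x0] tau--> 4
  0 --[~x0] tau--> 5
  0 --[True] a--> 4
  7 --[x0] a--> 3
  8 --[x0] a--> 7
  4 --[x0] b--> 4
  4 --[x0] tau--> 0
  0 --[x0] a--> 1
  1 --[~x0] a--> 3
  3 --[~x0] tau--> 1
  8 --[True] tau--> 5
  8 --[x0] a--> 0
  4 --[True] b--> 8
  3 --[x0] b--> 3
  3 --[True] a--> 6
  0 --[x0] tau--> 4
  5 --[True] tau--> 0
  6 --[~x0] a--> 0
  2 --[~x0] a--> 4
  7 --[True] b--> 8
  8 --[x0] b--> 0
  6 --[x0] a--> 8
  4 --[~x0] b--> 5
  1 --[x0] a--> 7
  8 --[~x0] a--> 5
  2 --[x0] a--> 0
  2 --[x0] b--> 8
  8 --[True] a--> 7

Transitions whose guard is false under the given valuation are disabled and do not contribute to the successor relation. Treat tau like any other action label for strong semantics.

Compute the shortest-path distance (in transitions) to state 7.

BFS to 7:
  depth 0: {0}
  depth 1: {4,5}
  depth 2: {8}
  depth 3: {7}
first hit 7 at d=3 via a·b·a

Answer: 3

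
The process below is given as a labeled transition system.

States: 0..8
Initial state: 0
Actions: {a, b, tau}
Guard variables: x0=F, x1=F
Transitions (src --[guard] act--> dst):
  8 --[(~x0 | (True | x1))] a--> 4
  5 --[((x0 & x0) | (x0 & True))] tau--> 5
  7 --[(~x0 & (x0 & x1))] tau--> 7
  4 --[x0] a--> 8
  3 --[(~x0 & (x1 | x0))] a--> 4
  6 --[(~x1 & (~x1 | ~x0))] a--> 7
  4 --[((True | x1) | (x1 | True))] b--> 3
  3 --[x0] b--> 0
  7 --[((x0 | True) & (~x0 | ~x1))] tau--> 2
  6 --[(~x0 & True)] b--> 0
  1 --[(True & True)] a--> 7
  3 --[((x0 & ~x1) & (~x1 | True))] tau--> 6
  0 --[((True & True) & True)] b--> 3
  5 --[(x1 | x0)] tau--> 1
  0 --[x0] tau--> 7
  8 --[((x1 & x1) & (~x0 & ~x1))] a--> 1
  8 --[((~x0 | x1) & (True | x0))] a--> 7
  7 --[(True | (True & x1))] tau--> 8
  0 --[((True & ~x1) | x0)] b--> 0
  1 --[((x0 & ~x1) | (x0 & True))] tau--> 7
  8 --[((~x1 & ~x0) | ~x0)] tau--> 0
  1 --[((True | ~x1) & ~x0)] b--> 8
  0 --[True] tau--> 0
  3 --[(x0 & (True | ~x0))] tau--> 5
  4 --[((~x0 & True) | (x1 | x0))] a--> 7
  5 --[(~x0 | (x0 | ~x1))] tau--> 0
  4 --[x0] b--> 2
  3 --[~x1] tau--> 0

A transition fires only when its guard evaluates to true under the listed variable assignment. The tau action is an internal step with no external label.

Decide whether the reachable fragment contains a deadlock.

Answer: DEADLOCK-FREE

Analysis:
Reach set: {0,3}
  0: b→0  b→3  tau→0  [3 exit(s)]
  3: tau→0  [1 exit(s)]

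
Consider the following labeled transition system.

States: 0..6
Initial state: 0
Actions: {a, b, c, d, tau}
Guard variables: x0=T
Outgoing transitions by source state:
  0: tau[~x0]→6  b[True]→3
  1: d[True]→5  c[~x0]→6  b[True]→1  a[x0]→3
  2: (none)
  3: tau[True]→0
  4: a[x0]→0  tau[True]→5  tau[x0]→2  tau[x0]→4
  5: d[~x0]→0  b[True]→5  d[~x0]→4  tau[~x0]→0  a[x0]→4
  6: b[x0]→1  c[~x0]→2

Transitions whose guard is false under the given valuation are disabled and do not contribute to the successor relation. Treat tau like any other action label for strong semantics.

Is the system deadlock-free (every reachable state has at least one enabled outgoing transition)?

Reach set: {0,3}
  0: b→3  [1 exit(s)]
  3: tau→0  [1 exit(s)]

Answer: DEADLOCK-FREE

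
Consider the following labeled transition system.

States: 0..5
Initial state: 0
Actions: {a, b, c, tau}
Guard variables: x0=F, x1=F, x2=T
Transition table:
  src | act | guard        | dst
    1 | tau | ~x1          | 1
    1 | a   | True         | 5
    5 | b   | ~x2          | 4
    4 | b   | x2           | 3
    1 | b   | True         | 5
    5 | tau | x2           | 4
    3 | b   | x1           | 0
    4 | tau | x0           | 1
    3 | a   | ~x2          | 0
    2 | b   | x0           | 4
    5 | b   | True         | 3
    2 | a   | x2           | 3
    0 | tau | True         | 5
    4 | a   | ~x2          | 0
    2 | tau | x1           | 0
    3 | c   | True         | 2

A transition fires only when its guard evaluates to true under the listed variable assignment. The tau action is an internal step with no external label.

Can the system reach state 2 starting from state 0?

Answer: REACHABLE

Working:
9 transition(s) survive guard evaluation.
depth 0: {0}
depth 1: {5}  cumulative {0,5}
depth 2: {3,4}  cumulative {0,3,4,5}
depth 3: {2}  cumulative {0,2,3,4,5}
Reach set: {0,2,3,4,5}
Path to 2: tau·b·c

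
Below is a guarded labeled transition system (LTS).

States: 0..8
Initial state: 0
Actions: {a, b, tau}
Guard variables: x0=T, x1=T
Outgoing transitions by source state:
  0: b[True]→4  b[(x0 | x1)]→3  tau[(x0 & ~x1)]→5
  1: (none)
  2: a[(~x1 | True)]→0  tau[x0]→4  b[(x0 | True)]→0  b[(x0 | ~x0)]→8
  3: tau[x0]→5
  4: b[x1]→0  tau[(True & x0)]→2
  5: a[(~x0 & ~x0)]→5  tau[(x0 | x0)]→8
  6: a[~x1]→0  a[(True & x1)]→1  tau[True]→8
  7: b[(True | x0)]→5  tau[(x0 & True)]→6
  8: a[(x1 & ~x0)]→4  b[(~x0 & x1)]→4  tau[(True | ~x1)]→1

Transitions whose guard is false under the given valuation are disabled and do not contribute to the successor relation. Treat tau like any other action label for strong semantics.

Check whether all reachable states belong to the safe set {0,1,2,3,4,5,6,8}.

Answer: INVARIANT HOLDS

Analysis:
Inv-set: {0,1,2,3,4,5,6,8}
R = {0,1,2,3,4,5,8}
  0: ok
  1: ok
  2: ok
  3: ok
  4: ok
  5: ok
  8: ok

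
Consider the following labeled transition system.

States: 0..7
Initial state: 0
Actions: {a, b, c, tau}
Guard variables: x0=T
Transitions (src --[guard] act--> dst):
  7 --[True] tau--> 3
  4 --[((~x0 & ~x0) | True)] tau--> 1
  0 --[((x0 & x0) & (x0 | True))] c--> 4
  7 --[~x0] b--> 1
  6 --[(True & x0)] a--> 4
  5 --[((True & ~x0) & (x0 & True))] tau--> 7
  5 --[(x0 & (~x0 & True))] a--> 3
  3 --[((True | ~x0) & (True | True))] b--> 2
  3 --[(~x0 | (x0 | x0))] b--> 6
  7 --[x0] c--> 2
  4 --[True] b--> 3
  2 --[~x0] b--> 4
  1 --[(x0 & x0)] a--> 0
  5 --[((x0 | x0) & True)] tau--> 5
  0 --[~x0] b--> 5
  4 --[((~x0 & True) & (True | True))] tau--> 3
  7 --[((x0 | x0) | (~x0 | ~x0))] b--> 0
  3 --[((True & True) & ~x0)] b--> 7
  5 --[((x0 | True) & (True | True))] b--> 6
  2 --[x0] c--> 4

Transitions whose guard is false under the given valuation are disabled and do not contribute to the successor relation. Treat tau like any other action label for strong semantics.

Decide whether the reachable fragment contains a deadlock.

Answer: DEADLOCK-FREE

Trace:
R = {0,1,2,3,4,6}
  0: c→4  [deg 1]
  1: a→0  [deg 1]
  2: c→4  [deg 1]
  3: b→2  b→6  [deg 2]
  4: b→3  tau→1  [deg 2]
  6: a→4  [deg 1]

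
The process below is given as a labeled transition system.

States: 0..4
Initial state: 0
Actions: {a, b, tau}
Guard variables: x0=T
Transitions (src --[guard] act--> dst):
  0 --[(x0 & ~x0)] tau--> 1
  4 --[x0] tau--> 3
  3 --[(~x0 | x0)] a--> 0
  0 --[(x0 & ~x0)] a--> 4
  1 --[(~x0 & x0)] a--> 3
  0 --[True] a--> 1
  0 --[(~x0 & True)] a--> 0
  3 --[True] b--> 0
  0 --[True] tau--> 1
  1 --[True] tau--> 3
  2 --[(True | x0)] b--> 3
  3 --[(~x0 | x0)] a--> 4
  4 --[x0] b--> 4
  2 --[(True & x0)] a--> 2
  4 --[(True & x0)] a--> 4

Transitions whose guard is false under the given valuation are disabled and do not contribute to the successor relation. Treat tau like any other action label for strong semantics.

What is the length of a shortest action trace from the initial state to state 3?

Answer: 2

Working:
BFS to 3:
  depth 0: {0}
  depth 1: {1}
  depth 2: {3}
depth(3)=2, e.g. a·tau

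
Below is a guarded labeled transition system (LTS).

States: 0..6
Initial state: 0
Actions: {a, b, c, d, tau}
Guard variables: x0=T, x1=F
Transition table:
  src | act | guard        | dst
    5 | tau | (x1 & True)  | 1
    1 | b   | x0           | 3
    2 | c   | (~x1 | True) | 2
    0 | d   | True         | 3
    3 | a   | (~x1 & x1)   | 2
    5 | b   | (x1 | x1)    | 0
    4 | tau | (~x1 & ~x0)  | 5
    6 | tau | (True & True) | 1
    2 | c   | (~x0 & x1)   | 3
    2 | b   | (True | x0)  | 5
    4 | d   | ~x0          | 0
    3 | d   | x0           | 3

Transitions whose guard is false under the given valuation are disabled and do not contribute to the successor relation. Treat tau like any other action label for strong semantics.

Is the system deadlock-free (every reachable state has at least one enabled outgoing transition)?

Reachable = {0,3}
  0: d→3  [1 exit(s)]
  3: d→3  [1 exit(s)]

Answer: DEADLOCK-FREE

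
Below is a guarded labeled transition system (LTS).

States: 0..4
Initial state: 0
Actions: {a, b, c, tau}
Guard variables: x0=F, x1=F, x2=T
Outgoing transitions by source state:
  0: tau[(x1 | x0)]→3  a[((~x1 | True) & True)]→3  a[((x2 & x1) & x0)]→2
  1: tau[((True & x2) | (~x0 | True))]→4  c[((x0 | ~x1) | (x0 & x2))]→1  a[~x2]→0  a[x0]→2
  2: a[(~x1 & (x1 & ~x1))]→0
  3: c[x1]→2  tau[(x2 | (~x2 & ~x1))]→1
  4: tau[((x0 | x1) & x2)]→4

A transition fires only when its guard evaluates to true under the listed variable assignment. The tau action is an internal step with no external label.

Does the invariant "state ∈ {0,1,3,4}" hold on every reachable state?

Safe = {0,1,3,4}
Reachable = {0,1,3,4}
  0: ✓
  1: ✓
  3: ✓
  4: ✓

Answer: INVARIANT HOLDS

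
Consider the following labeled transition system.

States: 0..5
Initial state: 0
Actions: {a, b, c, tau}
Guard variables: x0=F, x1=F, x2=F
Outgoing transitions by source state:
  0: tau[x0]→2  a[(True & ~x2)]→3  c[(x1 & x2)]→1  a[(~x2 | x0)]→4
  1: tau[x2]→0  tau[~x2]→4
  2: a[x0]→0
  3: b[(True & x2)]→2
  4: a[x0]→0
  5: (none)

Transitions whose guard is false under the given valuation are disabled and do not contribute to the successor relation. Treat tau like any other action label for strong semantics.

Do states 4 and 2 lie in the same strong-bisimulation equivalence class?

Answer: BISIMILAR

Working:
Bisimulation quotient by refinement:
  P[0] = {{0,1,2,3,4,5}}
  P[1] = {{0},{1},{2,3,4,5}}
Fixed point at round 2; 3 class(es).
4∈{2,3,4,5}, 2∈{2,3,4,5}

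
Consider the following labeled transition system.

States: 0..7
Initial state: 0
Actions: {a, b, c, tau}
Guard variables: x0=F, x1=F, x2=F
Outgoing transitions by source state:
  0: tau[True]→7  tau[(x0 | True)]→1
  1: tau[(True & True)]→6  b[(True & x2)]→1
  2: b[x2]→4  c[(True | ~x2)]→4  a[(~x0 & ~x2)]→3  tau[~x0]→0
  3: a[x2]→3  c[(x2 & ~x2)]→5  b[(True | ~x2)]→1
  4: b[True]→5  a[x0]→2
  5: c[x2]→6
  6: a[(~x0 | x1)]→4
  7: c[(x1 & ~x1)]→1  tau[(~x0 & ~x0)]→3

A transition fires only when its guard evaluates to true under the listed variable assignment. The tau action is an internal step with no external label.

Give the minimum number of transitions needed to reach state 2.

Answer: UNREACHABLE

Trace:
Breadth-first toward 2:
  depth 0: {0}
  depth 1: {1,7}
  depth 2: {3,6}
  depth 3: {4}
  depth 4: {5}
2 never appears.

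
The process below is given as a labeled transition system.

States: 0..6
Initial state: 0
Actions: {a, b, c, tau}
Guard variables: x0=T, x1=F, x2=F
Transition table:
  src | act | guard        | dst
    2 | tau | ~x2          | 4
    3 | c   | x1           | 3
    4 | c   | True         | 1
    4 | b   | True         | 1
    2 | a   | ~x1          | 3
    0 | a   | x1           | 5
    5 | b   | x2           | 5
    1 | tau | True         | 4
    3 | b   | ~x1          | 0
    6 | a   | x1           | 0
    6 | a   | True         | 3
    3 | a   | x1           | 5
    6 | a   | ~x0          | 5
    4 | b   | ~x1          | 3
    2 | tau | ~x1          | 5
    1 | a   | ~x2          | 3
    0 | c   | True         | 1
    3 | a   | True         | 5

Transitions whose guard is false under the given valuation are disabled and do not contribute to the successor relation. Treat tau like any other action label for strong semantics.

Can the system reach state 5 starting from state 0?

Answer: REACHABLE

Working:
Guard filter leaves 12 enabled edge(s).
L0 = {0}
L1 = {1}  cumulative {0,1}
L2 = {3,4}  cumulative {0,1,3,4}
L3 = {5}  cumulative {0,1,3,4,5}
Reach set: {0,1,3,4,5}
trace reaching 5: c·a·a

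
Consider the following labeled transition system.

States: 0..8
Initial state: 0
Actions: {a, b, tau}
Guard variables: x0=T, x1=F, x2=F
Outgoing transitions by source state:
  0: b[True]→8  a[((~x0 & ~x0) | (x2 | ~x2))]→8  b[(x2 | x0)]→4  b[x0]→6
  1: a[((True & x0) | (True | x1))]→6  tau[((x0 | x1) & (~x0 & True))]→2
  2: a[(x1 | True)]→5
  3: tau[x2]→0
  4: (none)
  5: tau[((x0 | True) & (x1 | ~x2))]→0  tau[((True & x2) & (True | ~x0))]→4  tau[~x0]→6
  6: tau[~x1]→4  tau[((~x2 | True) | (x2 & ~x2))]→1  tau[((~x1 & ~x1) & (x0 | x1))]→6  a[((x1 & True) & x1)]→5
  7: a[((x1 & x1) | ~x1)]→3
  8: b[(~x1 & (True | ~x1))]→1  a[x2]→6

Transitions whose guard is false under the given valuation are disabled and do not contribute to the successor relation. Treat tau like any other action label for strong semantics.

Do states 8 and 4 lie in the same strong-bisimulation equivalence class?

Refine partition for ~:
  round 0: {{0,1,2,3,4,5,6,7,8}}
  round 1: {{0},{1,2,7},{3,4},{5,6},{8}}
  round 2: {{0},{1,2},{3,4},{5},{6},{7},{8}}
  round 3: {{0},{1},{2},{3,4},{5},{6},{7},{8}}
Fixed point at round 4; 8 class(es).
class of 8: {8}; class of 4: {3,4}

Answer: NOT BISIMILAR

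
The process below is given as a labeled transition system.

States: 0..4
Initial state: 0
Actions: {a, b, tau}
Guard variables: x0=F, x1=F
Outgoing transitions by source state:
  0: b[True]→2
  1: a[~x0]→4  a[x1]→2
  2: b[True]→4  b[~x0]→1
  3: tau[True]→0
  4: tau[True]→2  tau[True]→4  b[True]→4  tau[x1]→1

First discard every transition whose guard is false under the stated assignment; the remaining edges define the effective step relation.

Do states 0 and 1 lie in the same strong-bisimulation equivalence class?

Answer: NOT BISIMILAR

Analysis:
Bisimulation quotient by refinement:
  P[0] = {{0,1,2,3,4}}
  P[1] = {{0,2},{1},{3},{4}}
  P[2] = {{0},{1},{2},{3},{4}}
stable after 3 split(s): 5 block(s)
class of 0: {0}; class of 1: {1}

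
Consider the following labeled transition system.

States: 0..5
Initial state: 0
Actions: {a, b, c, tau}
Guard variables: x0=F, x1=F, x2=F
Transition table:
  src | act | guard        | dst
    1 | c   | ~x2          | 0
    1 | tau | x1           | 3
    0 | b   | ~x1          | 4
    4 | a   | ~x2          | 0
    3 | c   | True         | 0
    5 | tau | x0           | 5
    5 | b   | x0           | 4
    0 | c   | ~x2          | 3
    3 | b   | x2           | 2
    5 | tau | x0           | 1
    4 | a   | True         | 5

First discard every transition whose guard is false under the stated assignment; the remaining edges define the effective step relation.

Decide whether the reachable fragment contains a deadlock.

Answer: DEADLOCK at state 5

Analysis:
Reachable = {0,3,4,5}
  0: b→4  c→3  [deg 2]
  3: c→0  [deg 1]
  4: a→0  a→5  [deg 2]
  5: ∅  [STUCK]
witness 5: b·a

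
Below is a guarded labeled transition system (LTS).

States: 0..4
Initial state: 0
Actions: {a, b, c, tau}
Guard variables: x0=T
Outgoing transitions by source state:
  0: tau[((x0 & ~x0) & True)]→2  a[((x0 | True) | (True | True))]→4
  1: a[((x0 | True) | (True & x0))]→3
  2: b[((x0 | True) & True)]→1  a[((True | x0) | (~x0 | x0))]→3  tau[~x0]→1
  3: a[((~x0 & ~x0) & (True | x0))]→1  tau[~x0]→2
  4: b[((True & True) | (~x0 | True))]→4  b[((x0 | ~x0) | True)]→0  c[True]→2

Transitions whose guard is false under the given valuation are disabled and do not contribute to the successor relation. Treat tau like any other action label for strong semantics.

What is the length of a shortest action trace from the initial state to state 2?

Breadth-first toward 2:
  Layer 0: {0}
  Layer 1: {4}
  Layer 2: {2}
first hit 2 at d=2 via a·c

Answer: 2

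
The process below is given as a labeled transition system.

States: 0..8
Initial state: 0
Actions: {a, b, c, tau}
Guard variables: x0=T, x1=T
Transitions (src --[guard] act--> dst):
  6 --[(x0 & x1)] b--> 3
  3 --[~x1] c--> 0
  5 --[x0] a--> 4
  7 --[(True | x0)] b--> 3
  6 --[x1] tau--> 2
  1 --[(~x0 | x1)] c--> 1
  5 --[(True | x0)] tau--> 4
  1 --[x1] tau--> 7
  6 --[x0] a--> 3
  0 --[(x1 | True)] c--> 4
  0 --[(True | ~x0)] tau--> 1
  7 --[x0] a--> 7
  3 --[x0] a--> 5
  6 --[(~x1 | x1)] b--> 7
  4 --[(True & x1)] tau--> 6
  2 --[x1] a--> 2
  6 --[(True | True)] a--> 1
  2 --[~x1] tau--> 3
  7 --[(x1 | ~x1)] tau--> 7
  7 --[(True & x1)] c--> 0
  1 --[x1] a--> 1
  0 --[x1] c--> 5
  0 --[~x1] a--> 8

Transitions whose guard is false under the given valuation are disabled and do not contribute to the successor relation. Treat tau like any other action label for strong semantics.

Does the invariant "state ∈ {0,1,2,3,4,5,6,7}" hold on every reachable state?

Answer: INVARIANT HOLDS

Working:
Safe = {0,1,2,3,4,5,6,7}
Reach set: {0,1,2,3,4,5,6,7}
  0: ✓
  1: ✓
  2: ✓
  3: ✓
  4: ✓
  5: ✓
  6: ✓
  7: ✓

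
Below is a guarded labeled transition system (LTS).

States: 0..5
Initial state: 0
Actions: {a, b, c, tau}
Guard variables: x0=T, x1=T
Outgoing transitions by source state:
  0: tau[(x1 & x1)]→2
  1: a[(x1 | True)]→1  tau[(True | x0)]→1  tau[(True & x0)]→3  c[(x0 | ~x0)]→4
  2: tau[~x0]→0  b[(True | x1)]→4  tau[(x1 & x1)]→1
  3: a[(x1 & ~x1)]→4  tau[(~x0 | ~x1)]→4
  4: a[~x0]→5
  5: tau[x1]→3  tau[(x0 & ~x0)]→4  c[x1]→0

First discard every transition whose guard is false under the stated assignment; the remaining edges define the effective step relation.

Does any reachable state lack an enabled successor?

R = {0,1,2,3,4}
  0: tau→2  [1 out]
  1: a→1  c→4  tau→1  tau→3  [4 out]
  2: b→4  tau→1  [2 out]
  3: ∅  [STUCK]
  4: ∅  [STUCK]
trace reaching 3: tau·tau·tau

Answer: DEADLOCK at state 3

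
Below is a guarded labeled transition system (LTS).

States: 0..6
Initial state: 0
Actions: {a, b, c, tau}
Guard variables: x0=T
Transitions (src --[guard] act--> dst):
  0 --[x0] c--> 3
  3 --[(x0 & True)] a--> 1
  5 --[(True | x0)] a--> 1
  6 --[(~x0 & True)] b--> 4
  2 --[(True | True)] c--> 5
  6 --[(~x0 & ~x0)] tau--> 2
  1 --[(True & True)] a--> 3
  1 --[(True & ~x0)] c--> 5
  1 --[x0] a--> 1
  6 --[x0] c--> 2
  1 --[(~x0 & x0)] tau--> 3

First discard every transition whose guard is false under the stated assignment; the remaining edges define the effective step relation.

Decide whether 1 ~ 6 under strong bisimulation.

Answer: NOT BISIMILAR

Trace:
Bisimulation quotient by refinement:
  round 0: {{0,1,2,3,4,5,6}}
  round 1: {{0,2,6},{1,3,5},{4}}
  round 2: {{0,2},{1,3,5},{4},{6}}
stable after 3 split(s): 4 block(s)
class of 1: {1,3,5}; class of 6: {6}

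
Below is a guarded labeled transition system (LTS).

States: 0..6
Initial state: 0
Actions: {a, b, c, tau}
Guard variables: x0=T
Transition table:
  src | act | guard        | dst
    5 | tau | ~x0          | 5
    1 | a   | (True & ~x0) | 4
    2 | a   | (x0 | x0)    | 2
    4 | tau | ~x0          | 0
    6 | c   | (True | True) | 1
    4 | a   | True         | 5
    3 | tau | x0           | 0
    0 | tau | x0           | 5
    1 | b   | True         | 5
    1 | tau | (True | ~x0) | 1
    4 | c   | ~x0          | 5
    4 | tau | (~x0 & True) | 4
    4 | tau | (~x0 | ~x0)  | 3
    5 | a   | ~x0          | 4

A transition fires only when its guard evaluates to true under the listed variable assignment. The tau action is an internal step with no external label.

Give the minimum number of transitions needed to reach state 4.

Answer: UNREACHABLE

Trace:
Breadth-first toward 4:
  Layer 0: {0}
  Layer 1: {5}
4 never appears.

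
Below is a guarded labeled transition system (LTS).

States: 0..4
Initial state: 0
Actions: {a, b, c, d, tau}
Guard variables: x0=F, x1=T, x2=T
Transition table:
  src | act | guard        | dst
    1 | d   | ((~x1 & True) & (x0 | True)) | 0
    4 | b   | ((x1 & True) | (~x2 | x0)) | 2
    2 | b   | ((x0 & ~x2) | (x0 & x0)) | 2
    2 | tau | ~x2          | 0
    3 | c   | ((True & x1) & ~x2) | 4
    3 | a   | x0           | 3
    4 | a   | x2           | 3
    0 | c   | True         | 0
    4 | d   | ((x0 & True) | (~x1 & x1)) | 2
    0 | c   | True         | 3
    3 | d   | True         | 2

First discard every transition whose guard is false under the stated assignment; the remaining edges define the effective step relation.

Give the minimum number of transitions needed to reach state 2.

Answer: 2

Working:
Breadth-first toward 2:
  Layer 0: {0}
  Layer 1: {3}
  Layer 2: {2}
depth(2)=2, e.g. c·d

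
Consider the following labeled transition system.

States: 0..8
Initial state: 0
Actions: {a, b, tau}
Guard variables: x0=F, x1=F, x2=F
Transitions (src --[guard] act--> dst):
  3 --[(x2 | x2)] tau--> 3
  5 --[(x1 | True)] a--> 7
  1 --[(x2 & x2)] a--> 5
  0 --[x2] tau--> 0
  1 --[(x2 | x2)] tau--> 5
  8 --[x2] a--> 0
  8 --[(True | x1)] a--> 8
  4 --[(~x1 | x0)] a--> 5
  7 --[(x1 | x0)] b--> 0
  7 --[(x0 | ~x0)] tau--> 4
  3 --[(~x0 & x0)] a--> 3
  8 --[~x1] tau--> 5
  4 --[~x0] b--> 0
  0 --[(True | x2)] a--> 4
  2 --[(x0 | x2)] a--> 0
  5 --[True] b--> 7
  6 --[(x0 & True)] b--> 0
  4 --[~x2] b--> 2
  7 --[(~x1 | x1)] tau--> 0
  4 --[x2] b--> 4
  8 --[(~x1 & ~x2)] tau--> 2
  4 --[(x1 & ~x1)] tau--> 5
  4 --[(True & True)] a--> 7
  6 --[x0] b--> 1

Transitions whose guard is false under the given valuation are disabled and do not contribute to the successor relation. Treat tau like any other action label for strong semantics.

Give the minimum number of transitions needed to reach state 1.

Answer: UNREACHABLE

Working:
Breadth-first toward 1:
  depth 0: {0}
  depth 1: {4}
  depth 2: {2,5,7}
1 never appears.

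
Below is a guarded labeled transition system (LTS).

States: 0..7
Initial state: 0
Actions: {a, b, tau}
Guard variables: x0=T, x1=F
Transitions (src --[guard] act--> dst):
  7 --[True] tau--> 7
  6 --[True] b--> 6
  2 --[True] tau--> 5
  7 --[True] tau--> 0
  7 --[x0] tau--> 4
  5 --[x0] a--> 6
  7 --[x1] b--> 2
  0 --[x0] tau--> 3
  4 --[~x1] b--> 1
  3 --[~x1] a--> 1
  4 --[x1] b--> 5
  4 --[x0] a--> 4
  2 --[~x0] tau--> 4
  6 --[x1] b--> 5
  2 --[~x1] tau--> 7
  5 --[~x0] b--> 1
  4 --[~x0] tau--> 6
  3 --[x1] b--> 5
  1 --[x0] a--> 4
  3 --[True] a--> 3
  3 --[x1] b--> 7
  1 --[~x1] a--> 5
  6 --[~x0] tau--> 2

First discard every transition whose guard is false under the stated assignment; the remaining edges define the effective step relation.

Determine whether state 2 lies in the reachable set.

Answer: UNREACHABLE

Working:
After dropping false guards: 14 live edges.
L0 = {0}
L1 = {3}  now seen {0,3}
L2 = {1}  now seen {0,1,3}
L3 = {4,5}  now seen {0,1,3,4,5}
L4 = {6}  now seen {0,1,3,4,5,6}
Reach set: {0,1,3,4,5,6}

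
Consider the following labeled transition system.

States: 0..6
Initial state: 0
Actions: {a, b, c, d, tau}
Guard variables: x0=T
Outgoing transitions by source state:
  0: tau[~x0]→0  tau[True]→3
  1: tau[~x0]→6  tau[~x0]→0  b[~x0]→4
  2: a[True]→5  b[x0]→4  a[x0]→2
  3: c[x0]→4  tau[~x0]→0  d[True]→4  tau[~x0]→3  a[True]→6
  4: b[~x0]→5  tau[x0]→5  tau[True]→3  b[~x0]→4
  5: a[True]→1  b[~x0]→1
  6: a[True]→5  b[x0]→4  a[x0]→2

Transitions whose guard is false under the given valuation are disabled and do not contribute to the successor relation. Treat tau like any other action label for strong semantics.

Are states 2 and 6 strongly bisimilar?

Refine partition for ~:
  round 0: {{0,1,2,3,4,5,6}}
  round 1: {{0,4},{1},{2,6},{3},{5}}
  round 2: {{0},{1},{2,6},{3},{4},{5}}
6 equivalence class(es) (converged in 3)
class of 2: {2,6}; class of 6: {2,6}

Answer: BISIMILAR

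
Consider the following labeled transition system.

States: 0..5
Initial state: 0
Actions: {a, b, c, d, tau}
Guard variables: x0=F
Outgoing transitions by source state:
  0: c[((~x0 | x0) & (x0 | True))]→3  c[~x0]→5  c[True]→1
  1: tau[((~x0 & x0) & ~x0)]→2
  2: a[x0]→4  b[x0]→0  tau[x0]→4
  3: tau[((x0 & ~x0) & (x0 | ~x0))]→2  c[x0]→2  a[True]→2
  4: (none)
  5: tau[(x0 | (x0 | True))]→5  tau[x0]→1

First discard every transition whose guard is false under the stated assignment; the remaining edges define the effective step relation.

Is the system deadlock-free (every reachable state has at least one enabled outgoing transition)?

Answer: DEADLOCK at state 1

Trace:
Reachable = {0,1,2,3,5}
  0: c→1  c→3  c→5  [3 out]
  1: ∅  [no exit]
  2: ∅  [no exit]
  3: a→2  [1 out]
  5: tau→5  [1 out]
witness 1: c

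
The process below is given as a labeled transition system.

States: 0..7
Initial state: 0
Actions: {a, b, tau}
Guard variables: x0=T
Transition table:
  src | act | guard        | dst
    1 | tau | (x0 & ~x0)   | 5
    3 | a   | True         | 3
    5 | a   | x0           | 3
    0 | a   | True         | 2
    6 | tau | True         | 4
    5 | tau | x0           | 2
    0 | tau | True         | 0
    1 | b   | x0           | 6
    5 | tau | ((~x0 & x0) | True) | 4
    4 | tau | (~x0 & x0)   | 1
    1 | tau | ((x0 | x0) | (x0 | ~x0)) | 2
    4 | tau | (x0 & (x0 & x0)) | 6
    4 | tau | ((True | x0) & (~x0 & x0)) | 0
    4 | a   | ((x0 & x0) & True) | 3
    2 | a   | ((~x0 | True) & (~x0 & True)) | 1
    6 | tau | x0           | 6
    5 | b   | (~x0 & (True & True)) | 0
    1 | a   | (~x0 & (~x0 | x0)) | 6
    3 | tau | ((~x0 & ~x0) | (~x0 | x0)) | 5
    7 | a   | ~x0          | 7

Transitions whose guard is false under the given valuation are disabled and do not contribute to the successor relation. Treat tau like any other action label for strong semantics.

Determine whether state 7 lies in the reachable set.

Answer: UNREACHABLE

Analysis:
After dropping false guards: 13 live edges.
depth 0: {0}
depth 1: {2}  cumulative {0,2}
R = {0,2}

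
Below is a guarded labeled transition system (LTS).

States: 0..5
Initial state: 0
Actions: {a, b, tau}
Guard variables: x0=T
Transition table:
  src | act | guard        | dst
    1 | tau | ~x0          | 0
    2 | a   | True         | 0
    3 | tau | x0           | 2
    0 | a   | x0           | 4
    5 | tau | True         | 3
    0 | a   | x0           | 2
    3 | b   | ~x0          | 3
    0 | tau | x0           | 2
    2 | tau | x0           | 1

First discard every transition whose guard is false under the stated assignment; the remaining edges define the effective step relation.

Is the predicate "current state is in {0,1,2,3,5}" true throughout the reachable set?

Allowed set {0,1,2,3,5}
Reachable = {0,1,2,4}
  0: ok
  1: ok
  2: ok
  4: outside
reach 4 via a — violates

Answer: INVARIANT VIOLATED at state 4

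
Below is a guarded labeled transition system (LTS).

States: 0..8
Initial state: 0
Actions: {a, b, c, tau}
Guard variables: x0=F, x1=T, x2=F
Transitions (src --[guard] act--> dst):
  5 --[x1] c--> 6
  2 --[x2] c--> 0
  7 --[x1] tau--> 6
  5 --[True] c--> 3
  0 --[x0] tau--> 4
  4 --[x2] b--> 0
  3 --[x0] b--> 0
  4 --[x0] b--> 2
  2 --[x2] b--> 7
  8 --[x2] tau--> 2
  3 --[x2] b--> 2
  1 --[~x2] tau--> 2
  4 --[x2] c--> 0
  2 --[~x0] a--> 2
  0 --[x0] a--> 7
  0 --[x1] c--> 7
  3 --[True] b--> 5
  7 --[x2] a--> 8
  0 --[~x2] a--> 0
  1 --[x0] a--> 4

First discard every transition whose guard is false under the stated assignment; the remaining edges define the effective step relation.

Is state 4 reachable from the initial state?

Answer: UNREACHABLE

Analysis:
8 transition(s) survive guard evaluation.
depth 0: {0}
depth 1: {7}  total {0,7}
depth 2: {6}  total {0,6,7}
R = {0,6,7}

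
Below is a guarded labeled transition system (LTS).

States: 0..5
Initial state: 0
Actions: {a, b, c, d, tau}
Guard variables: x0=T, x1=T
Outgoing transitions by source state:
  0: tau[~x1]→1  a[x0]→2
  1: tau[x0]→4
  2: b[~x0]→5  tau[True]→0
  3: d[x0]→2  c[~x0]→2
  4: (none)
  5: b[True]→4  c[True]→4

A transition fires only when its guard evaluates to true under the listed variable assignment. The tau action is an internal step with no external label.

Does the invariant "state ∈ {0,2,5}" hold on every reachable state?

Safe = {0,2,5}
Reach set: {0,2}
  0: safe
  2: safe

Answer: INVARIANT HOLDS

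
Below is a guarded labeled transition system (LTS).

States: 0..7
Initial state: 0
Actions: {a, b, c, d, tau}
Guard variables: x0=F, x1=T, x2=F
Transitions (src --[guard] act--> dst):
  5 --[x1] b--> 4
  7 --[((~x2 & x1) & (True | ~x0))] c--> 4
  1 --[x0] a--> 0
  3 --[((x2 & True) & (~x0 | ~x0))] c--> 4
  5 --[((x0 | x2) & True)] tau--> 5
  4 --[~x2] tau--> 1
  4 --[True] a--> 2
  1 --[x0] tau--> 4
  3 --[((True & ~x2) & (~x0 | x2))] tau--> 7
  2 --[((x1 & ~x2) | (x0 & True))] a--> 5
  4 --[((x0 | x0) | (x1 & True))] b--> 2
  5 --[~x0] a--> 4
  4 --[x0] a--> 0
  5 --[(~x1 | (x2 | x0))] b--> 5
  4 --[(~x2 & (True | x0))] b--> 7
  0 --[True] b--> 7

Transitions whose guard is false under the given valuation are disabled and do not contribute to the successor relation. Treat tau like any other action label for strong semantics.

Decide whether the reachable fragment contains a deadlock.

Reachable = {0,1,2,4,5,7}
  0: b→7  [1 exit(s)]
  1: ∅  [STUCK]
  2: a→5  [1 exit(s)]
  4: a→2  b→2  b→7  tau→1  [4 exit(s)]
  5: a→4  b→4  [2 exit(s)]
  7: c→4  [1 exit(s)]
trace reaching 1: b·c·tau

Answer: DEADLOCK at state 1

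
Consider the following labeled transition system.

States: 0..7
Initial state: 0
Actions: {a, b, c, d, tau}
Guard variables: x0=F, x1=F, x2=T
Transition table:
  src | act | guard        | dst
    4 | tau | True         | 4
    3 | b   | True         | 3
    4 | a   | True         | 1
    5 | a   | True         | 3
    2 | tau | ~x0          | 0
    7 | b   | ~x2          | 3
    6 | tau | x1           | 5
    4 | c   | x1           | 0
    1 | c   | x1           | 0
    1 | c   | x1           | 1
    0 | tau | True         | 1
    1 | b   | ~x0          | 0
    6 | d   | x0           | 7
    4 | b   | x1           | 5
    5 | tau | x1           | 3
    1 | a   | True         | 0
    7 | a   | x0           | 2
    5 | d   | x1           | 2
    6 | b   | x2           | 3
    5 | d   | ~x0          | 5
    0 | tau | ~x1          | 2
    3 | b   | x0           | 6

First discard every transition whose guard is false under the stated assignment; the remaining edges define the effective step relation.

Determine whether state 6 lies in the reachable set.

11 transition(s) survive guard evaluation.
Layer 0: {0}
Layer 1: {1,2}  now seen {0,1,2}
Reachable = {0,1,2}

Answer: UNREACHABLE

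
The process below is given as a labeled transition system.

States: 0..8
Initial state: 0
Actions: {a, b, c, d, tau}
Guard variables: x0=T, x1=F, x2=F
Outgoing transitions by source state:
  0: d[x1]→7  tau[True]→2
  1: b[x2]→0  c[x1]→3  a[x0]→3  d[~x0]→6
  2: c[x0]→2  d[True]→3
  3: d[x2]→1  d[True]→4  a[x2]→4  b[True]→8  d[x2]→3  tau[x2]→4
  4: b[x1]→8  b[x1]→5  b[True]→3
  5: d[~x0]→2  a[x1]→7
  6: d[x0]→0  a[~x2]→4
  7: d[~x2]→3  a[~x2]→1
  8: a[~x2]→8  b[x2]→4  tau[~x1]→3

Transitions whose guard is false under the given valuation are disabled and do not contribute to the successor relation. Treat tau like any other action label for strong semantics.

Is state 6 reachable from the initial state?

Answer: UNREACHABLE

Working:
After dropping false guards: 13 live edges.
L0 = {0}
L1 = {2}  total {0,2}
L2 = {3}  total {0,2,3}
L3 = {4,8}  total {0,2,3,4,8}
R = {0,2,3,4,8}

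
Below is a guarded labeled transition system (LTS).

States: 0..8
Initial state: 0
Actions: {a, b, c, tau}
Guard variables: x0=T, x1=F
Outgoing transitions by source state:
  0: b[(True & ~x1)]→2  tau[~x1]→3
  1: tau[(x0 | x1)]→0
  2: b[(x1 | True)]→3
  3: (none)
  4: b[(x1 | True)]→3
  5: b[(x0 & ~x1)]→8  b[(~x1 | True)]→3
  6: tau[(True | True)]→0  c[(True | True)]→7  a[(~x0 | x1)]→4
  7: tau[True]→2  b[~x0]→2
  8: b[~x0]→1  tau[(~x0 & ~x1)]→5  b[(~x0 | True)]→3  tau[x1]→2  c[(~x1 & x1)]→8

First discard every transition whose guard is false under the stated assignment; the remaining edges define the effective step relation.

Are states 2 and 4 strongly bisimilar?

Bisimulation quotient by refinement:
  π0 = {{0,1,2,3,4,5,6,7,8}}
  π1 = {{0},{1,7},{2,4,5,8},{3},{6}}
  π2 = {{0},{1},{2,4,8},{3},{5},{6},{7}}
7 equivalence class(es) (converged in 3)
class of 2: {2,4,8}; class of 4: {2,4,8}

Answer: BISIMILAR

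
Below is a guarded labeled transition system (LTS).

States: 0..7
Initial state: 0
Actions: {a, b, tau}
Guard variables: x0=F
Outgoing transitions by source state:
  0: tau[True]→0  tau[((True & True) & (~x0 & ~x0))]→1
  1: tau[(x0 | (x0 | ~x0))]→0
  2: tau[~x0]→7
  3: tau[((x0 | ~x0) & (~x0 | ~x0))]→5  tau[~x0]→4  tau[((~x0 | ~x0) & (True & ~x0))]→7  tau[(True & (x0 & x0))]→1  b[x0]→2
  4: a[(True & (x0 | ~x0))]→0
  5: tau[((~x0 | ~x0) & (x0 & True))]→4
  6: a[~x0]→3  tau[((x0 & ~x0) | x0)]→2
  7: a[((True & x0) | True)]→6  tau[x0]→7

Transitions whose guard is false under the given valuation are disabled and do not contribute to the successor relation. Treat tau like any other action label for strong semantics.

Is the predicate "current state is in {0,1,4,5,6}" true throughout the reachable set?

Safe = {0,1,4,5,6}
Reachable = {0,1}
  0: safe
  1: safe

Answer: INVARIANT HOLDS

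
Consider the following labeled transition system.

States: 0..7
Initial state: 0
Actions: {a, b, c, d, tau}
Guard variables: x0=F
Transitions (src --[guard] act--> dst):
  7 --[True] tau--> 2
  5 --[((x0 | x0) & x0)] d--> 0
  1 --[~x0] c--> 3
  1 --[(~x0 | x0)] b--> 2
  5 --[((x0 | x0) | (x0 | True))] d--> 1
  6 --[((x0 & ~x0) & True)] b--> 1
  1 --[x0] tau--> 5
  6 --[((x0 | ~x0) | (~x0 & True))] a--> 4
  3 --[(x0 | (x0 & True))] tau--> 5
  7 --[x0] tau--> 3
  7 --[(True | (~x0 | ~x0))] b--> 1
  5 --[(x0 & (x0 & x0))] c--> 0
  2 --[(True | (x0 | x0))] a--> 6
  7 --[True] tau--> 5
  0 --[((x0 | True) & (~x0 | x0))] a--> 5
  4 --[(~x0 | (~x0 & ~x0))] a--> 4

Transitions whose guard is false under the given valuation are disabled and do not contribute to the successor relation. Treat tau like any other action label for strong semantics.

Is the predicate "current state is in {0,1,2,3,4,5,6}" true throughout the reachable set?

Answer: INVARIANT HOLDS

Trace:
Allowed set {0,1,2,3,4,5,6}
Reach set: {0,1,2,3,4,5,6}
  0: safe
  1: safe
  2: safe
  3: safe
  4: safe
  5: safe
  6: safe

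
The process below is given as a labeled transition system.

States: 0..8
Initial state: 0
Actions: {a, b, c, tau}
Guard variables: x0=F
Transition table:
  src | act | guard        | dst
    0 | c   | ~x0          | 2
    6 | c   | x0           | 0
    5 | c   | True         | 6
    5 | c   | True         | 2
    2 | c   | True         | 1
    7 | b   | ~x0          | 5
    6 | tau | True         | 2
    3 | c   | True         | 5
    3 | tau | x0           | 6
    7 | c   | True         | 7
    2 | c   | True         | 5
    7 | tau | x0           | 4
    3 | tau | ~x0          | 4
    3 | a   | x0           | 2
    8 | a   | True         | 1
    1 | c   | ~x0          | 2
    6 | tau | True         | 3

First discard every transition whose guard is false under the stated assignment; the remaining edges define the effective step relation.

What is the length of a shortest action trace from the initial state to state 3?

Answer: 4

Analysis:
BFS to 3:
  Layer 0: {0}
  Layer 1: {2}
  Layer 2: {1,5}
  Layer 3: {6}
  Layer 4: {3}
first hit 3 at d=4 via c·c·c·tau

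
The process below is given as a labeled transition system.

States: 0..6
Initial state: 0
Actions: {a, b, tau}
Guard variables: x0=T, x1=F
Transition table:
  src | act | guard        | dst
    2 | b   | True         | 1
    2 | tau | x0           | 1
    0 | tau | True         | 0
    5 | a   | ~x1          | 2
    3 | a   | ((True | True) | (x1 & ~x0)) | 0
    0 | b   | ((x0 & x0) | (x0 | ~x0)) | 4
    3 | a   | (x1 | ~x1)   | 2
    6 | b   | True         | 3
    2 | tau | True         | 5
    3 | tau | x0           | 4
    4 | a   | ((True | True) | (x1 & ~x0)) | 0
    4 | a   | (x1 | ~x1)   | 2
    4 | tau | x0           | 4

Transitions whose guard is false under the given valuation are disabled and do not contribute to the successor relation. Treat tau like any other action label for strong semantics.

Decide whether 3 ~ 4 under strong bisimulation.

Refine partition for ~:
  P[0] = {{0,1,2,3,4,5,6}}
  P[1] = {{0,2},{1},{3,4},{5},{6}}
  P[2] = {{0},{1},{2},{3,4},{5},{6}}
stable after 3 split(s): 6 block(s)
3∈{3,4}, 4∈{3,4}

Answer: BISIMILAR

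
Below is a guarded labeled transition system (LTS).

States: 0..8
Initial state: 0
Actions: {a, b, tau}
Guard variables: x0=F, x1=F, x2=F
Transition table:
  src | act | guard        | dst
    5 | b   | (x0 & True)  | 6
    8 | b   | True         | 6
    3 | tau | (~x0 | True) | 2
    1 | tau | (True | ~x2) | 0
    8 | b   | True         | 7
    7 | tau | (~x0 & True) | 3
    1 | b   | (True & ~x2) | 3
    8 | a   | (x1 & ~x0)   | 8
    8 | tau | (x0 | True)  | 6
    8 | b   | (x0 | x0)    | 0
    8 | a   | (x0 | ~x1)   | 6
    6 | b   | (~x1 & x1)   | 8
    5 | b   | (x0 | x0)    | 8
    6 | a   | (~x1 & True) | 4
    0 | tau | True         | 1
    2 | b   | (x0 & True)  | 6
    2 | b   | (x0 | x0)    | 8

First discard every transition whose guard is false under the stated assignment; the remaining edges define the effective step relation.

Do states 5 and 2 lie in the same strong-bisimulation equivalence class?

Answer: BISIMILAR

Trace:
Compute ~ classes (split until stable):
  π0 = {{0,1,2,3,4,5,6,7,8}}
  π1 = {{0,3,7},{1},{2,4,5},{6},{8}}
  π2 = {{0},{1},{2,4,5},{3},{6},{7},{8}}
7 equivalence class(es) (converged in 3)
class of 5: {2,4,5}; class of 2: {2,4,5}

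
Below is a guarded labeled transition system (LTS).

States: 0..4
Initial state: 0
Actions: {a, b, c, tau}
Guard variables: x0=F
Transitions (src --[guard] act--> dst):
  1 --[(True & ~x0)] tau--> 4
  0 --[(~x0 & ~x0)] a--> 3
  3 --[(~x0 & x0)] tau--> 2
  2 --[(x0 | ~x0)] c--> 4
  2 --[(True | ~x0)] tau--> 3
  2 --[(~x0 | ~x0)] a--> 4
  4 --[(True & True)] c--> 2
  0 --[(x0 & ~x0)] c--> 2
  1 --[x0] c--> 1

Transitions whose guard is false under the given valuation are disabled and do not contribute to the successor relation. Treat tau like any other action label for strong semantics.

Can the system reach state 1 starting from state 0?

After dropping false guards: 6 live edges.
depth 0: {0}
depth 1: {3}  now seen {0,3}
R = {0,3}

Answer: UNREACHABLE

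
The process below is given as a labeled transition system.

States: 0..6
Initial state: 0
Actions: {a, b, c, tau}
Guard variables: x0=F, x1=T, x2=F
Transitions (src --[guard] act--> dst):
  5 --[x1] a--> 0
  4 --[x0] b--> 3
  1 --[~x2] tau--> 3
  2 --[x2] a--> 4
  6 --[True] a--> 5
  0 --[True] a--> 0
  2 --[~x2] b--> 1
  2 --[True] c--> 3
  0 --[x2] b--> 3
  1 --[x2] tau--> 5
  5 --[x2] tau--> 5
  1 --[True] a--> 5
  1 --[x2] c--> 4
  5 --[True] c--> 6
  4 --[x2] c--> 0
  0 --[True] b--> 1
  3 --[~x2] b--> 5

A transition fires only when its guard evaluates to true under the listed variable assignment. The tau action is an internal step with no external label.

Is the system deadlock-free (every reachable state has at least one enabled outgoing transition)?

Answer: DEADLOCK-FREE

Trace:
R = {0,1,3,5,6}
  0: a→0  b→1  [deg 2]
  1: a→5  tau→3  [deg 2]
  3: b→5  [deg 1]
  5: a→0  c→6  [deg 2]
  6: a→5  [deg 1]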